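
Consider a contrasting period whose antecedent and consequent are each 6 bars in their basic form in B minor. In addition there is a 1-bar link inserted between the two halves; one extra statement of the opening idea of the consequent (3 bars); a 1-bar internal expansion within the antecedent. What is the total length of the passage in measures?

17 measures

Basic contrasting period: 6 + 6 = 12 bars.
12 (basic form) + 1 (link) + 3 (extra statement) + 1 (internal expansion) = 17.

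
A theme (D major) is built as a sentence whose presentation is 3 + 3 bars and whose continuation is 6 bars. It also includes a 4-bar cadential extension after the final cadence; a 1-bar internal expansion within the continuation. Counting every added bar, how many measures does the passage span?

17 measures

Basic sentence: 3 + 3 + 6 = 12 bars.
12 (basic form) + 4 (cadential extension) + 1 (internal expansion) = 17.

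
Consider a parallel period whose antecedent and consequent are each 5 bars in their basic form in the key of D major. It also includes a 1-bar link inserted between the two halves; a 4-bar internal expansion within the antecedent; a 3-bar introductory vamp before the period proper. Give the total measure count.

18 measures

Basic parallel period: 5 + 5 = 10 bars.
10 (basic form) + 1 (link) + 4 (internal expansion) + 3 (introduction) = 18.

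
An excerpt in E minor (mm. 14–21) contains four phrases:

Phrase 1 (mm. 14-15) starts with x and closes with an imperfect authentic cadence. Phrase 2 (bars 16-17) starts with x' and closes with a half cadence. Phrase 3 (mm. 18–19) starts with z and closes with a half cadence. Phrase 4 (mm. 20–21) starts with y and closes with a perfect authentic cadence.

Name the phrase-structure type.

contrasting double period

Four phrases in two halves: the first half (mm. 14-17) ends with a half cadence, the second (mm. 18-21) with a perfect authentic cadence — a large antecedent–consequent pair, i.e. a double period.
Phrase 3 begins with different material from phrase 1, making it contrasting.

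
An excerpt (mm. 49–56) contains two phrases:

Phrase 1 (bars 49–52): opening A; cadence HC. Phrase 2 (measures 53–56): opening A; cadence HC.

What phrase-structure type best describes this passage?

repeated phrase

Both phrases have the same opening (A) and the same cadence (half cadence): the second is a restatement, not a consequent, so this is a repeated phrase rather than a period.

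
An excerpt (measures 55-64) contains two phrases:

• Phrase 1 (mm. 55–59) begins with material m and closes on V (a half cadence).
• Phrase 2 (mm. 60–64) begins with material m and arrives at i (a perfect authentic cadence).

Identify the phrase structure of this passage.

parallel period

Phrase 1 ends with a half cadence (weaker) and phrase 2 with a perfect authentic cadence (stronger): antecedent + consequent = a period.
The two phrases open with the same material (m / m), so the period is parallel.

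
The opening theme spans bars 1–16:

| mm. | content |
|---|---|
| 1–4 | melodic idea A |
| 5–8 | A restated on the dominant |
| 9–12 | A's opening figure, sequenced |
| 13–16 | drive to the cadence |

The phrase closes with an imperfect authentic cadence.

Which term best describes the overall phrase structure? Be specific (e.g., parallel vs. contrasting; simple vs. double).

Basic idea (bars 1–4) + its repetition (mm. 5–8) form the presentation; fragmentation and cadence (measures 9–16) form the continuation — the 16-bar whole is a sentence.

sentence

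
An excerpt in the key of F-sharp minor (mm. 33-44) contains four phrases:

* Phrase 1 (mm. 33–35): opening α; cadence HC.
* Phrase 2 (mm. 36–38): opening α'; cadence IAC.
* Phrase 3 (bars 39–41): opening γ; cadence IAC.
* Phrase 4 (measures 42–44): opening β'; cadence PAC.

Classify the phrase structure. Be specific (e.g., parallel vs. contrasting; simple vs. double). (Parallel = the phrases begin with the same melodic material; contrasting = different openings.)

contrasting double period

Four phrases in two halves: the first half (mm. 33-38) ends with an imperfect authentic cadence, the second (mm. 39–44) with a perfect authentic cadence — a large antecedent–consequent pair, i.e. a double period.
Phrase 3 begins with different material from phrase 1, making it contrasting.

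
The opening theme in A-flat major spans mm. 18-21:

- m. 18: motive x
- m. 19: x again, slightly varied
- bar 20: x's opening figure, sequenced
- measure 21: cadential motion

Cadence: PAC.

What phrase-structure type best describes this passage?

sentence

Basic idea (measure 18) + its repetition (bar 19) form the presentation; fragmentation and cadence (mm. 20–21) form the continuation — the 4-bar whole is a sentence.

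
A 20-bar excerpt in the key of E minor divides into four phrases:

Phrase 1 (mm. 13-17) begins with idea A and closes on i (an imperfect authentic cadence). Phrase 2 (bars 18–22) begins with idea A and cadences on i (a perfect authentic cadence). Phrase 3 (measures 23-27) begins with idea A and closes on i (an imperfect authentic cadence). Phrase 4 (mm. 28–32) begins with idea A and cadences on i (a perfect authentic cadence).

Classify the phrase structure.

The cadence pattern IAC–PAC–IAC–PAC is weak–strong twice, and phrases 3–4 restate phrases 1–2: a period heard twice, not a double period (which would end weakly at phrase 2).

repeated period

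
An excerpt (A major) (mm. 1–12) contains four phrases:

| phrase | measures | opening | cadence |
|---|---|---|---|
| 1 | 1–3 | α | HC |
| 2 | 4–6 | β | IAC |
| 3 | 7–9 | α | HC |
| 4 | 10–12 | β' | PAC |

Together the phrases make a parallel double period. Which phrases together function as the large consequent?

In a double period the first pair of phrases (ending imperfect authentic cadence) is the large antecedent and the second pair (ending perfect authentic cadence) is the large consequent; the consequent is phrases 3 and 4.

phrases 3 and 4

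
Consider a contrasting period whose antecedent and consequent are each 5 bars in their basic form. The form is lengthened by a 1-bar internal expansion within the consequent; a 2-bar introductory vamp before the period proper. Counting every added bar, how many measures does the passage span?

Basic contrasting period: 5 + 5 = 10 bars.
10 (basic form) + 1 (internal expansion) + 2 (introduction) = 13.

13 measures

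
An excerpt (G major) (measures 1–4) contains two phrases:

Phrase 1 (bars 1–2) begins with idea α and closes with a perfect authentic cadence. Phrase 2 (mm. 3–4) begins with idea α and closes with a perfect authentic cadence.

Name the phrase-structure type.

Both phrases have the same opening (α) and the same cadence (perfect authentic cadence): the second is a restatement, not a consequent, so this is a repeated phrase rather than a period.

repeated phrase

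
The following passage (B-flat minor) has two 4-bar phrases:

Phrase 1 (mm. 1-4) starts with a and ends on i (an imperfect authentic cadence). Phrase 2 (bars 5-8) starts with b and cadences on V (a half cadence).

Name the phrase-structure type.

phrase group

The second phrase closes with a half cadence, which is not stronger than the first phrase's imperfect authentic cadence; without a weak→strong cadential pair there is no antecedent–consequent relationship, so this is a phrase group rather than a period.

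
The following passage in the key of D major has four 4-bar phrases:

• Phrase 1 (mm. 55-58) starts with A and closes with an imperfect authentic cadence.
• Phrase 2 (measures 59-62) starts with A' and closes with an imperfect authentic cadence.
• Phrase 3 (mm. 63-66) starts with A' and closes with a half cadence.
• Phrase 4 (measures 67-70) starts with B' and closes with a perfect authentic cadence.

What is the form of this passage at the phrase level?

Four phrases in two halves: the first half (measures 55–62) ends with an imperfect authentic cadence, the second (bars 63-70) with a perfect authentic cadence — a large antecedent–consequent pair, i.e. a double period.
Phrase 3 begins with the same material as phrase 1, making it parallel.

parallel double period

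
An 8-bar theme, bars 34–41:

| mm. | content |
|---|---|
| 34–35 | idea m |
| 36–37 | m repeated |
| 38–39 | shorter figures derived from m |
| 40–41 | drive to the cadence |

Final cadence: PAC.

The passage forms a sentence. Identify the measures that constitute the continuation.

After the presentation (measures 34-37), the continuation covers the fragmentation through the cadence: mm. 38–41.

measures 38–41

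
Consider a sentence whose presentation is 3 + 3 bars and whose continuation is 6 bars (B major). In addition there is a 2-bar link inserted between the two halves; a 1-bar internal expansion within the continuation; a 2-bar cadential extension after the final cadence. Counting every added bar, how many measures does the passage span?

Basic sentence: 3 + 3 + 6 = 12 bars.
12 (basic form) + 2 (link) + 1 (internal expansion) + 2 (cadential extension) = 17.

17 measures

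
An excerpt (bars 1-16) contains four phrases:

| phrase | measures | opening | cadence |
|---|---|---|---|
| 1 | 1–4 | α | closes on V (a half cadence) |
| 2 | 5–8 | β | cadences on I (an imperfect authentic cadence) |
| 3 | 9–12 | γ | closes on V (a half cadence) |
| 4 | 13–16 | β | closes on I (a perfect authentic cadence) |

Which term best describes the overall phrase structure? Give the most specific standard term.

contrasting double period

Four phrases in two halves: the first half (measures 1-8) ends with an imperfect authentic cadence, the second (bars 9–16) with a perfect authentic cadence — a large antecedent–consequent pair, i.e. a double period.
Phrase 3 begins with different material from phrase 1, making it contrasting.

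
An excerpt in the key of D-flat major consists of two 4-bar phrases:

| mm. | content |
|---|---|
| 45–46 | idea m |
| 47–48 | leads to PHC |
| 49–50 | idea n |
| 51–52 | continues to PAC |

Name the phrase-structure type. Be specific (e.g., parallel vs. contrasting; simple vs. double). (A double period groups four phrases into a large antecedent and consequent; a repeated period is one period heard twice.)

Phrase 1 ends with a Phrygian half cadence (weaker) and phrase 2 with a perfect authentic cadence (stronger): antecedent + consequent = a period.
The two phrases open with different material (m / n), so the period is contrasting.

contrasting period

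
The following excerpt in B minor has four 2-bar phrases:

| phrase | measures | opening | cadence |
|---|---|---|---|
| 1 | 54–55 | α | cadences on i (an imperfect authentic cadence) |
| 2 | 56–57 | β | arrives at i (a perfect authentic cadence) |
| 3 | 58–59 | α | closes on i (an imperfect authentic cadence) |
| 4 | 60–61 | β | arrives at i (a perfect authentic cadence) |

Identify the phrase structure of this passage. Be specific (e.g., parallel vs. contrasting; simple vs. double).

repeated period

The cadence pattern IAC–PAC–IAC–PAC is weak–strong twice, and phrases 3–4 restate phrases 1–2: a period heard twice, not a double period (which would end weakly at phrase 2).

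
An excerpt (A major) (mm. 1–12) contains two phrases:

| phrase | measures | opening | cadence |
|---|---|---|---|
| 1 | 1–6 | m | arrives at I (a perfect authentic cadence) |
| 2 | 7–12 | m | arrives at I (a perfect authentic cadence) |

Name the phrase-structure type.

repeated phrase

Both phrases have the same opening (m) and the same cadence (perfect authentic cadence): the second is a restatement, not a consequent, so this is a repeated phrase rather than a period.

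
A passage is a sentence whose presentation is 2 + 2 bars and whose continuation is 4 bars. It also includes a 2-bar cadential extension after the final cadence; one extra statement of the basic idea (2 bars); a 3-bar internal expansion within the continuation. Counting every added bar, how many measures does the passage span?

15 measures

Basic sentence: 2 + 2 + 4 = 8 bars.
8 (basic form) + 2 (cadential extension) + 2 (extra statement) + 3 (internal expansion) = 15.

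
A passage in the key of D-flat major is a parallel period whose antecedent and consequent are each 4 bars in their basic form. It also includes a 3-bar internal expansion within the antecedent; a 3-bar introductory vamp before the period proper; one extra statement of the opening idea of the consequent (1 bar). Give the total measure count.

Basic parallel period: 4 + 4 = 8 bars.
8 (basic form) + 3 (internal expansion) + 3 (introduction) + 1 (extra statement) = 15.

15 measures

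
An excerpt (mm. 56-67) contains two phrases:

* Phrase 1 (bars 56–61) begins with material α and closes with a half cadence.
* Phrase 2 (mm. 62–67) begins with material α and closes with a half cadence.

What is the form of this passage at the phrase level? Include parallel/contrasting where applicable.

Both phrases have the same opening (α) and the same cadence (half cadence): the second is a restatement, not a consequent, so this is a repeated phrase rather than a period.

repeated phrase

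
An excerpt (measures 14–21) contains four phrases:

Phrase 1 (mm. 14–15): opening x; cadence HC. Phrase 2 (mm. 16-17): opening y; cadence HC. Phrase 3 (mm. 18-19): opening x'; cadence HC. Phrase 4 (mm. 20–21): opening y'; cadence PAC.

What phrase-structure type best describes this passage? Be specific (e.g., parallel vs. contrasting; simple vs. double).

Four phrases in two halves: the first half (mm. 14–17) ends with a half cadence, the second (measures 18-21) with a perfect authentic cadence — a large antecedent–consequent pair, i.e. a double period.
Phrase 3 begins with the same material as phrase 1, making it parallel.

parallel double period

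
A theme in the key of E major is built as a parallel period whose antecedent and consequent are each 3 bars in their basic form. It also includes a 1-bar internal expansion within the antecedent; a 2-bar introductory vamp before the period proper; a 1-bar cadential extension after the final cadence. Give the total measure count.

Basic parallel period: 3 + 3 = 6 bars.
6 (basic form) + 1 (internal expansion) + 2 (introduction) + 1 (cadential extension) = 10.

10 measures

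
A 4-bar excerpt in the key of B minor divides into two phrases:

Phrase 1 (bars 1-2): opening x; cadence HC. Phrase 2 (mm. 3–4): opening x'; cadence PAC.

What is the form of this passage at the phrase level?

Phrase 1 ends with a half cadence (weaker) and phrase 2 with a perfect authentic cadence (stronger): antecedent + consequent = a period.
The two phrases open with the same material (x / x'), so the period is parallel.

parallel period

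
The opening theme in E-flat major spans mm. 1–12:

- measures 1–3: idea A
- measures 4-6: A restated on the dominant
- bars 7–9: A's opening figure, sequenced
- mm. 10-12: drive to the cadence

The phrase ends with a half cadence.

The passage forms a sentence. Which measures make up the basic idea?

The presentation of a sentence is the basic idea (mm. 1-3) plus its repetition (bars 4–6); the basic idea is therefore mm. 1–3.

measures 1–3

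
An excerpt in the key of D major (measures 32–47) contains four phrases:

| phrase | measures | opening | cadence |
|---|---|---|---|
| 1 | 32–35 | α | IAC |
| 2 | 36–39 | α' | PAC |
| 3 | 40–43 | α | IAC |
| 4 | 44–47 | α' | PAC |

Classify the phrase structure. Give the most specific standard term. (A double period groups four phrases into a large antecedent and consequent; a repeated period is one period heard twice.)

repeated period

The cadence pattern IAC–PAC–IAC–PAC is weak–strong twice, and phrases 3–4 restate phrases 1–2: a period heard twice, not a double period (which would end weakly at phrase 2).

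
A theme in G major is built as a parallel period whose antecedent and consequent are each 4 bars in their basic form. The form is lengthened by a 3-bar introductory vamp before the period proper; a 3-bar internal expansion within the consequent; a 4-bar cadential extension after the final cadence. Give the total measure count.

Basic parallel period: 4 + 4 = 8 bars.
8 (basic form) + 3 (introduction) + 3 (internal expansion) + 4 (cadential extension) = 18.

18 measures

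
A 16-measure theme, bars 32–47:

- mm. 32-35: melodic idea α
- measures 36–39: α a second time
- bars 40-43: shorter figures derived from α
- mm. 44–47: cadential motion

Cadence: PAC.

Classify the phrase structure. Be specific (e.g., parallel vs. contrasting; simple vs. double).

Basic idea (mm. 32–35) + its repetition (bars 36–39) form the presentation; fragmentation and cadence (mm. 40–47) form the continuation — the 16-bar whole is a sentence.

sentence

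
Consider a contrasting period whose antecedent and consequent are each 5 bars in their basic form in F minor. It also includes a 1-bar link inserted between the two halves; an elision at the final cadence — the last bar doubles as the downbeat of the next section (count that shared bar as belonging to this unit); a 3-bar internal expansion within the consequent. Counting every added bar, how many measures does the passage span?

Basic contrasting period: 5 + 5 = 10 bars.
10 (basic form) + 1 (link) + 3 (internal expansion) = 14.
The elision shares a bar with the next section but does not change this unit's count.

14 measures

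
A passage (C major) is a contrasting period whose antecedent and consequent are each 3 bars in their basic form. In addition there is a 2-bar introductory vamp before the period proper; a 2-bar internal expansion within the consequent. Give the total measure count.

Basic contrasting period: 3 + 3 = 6 bars.
6 (basic form) + 2 (introduction) + 2 (internal expansion) = 10.

10 measures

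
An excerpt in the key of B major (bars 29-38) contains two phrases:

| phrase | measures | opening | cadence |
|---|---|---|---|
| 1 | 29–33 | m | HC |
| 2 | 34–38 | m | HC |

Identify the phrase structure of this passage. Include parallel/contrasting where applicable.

repeated phrase

Both phrases have the same opening (m) and the same cadence (half cadence): the second is a restatement, not a consequent, so this is a repeated phrase rather than a period.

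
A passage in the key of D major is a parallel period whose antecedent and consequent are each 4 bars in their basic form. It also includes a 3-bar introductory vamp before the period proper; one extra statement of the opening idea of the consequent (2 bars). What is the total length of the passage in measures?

Basic parallel period: 4 + 4 = 8 bars.
8 (basic form) + 3 (introduction) + 2 (extra statement) = 13.

13 measures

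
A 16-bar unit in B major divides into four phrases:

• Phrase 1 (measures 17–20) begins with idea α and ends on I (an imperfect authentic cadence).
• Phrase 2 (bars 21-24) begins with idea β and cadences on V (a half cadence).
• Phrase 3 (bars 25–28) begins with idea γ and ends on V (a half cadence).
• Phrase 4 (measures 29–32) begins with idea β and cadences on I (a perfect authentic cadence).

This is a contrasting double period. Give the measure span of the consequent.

In a double period the first pair of phrases (ending half cadence) is the large antecedent and the second pair (ending perfect authentic cadence) is the large consequent; the consequent is measures 25–32.

measures 25–32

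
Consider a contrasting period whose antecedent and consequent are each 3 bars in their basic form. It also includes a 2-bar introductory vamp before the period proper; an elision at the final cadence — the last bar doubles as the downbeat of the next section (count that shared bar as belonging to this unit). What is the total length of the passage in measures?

Basic contrasting period: 3 + 3 = 6 bars.
6 (basic form) + 2 (introduction) = 8.
The elision shares a bar with the next section but does not change this unit's count.

8 measures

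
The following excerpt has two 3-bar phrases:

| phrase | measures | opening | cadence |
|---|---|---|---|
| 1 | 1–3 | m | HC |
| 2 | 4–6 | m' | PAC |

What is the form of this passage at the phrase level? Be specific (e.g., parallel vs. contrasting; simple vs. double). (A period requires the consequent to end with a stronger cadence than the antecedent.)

Phrase 1 ends with a half cadence (weaker) and phrase 2 with a perfect authentic cadence (stronger): antecedent + consequent = a period.
The two phrases open with the same material (m / m'), so the period is parallel.

parallel period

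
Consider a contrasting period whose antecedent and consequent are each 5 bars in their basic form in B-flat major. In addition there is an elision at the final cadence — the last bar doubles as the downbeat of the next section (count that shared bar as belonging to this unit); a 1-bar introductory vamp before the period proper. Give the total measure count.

Basic contrasting period: 5 + 5 = 10 bars.
10 (basic form) + 1 (introduction) = 11.
The elision shares a bar with the next section but does not change this unit's count.

11 measures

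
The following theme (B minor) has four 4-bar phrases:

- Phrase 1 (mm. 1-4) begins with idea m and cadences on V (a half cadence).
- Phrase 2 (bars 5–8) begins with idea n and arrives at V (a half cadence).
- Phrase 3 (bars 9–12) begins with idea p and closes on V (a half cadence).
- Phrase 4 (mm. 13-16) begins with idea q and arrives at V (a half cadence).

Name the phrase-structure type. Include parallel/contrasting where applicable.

phrase group

Phrase 4 ends with a half cadence, no stronger than phrase 2's half cadence, so the four phrases do not form a double period; nor do phrases 3–4 duplicate 1–2, so it is not a repeated period. With no phrase reaching a conclusive cadence, the passage is a phrase group.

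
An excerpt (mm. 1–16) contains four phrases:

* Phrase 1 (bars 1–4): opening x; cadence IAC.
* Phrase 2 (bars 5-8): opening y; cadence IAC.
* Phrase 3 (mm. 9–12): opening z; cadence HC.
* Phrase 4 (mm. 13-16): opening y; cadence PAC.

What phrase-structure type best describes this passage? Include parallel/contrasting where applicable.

contrasting double period

Four phrases in two halves: the first half (mm. 1–8) ends with an imperfect authentic cadence, the second (measures 9–16) with a perfect authentic cadence — a large antecedent–consequent pair, i.e. a double period.
Phrase 3 begins with different material from phrase 1, making it contrasting.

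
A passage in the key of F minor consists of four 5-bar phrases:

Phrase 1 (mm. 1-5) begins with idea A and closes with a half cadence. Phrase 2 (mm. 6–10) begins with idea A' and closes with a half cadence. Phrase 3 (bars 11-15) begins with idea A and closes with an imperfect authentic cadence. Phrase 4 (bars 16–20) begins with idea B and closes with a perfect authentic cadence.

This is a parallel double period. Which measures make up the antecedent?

In a double period the first pair of phrases (ending half cadence) is the large antecedent and the second pair (ending perfect authentic cadence) is the large consequent; the antecedent is measures 1–10.

measures 1–10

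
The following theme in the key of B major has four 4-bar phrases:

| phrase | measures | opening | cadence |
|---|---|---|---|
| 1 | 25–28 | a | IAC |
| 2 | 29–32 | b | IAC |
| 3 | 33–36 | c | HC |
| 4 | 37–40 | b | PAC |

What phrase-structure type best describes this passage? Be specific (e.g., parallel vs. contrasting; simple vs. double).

Four phrases in two halves: the first half (bars 25–32) ends with an imperfect authentic cadence, the second (mm. 33–40) with a perfect authentic cadence — a large antecedent–consequent pair, i.e. a double period.
Phrase 3 begins with different material from phrase 1, making it contrasting.

contrasting double period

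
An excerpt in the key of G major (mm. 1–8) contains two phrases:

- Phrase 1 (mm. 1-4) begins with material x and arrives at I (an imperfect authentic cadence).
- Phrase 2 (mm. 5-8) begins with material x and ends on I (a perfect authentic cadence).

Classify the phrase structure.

parallel period

Phrase 1 ends with an imperfect authentic cadence (weaker) and phrase 2 with a perfect authentic cadence (stronger): antecedent + consequent = a period.
The two phrases open with the same material (x / x), so the period is parallel.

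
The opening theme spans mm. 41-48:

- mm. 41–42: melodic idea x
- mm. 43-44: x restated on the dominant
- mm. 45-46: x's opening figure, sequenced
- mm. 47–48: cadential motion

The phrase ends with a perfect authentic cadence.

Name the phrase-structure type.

Basic idea (mm. 41-42) + its repetition (bars 43-44) form the presentation; fragmentation and cadence (mm. 45-48) form the continuation — the 8-bar whole is a sentence.

sentence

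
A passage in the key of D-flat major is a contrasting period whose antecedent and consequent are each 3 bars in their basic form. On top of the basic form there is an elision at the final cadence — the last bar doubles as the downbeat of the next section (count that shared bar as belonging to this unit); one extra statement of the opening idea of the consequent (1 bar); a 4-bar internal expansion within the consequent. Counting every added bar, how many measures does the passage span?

Basic contrasting period: 3 + 3 = 6 bars.
6 (basic form) + 1 (extra statement) + 4 (internal expansion) = 11.
The elision shares a bar with the next section but does not change this unit's count.

11 measures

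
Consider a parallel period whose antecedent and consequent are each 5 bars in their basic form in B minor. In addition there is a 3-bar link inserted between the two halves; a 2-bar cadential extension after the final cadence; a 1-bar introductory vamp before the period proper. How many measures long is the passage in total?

Basic parallel period: 5 + 5 = 10 bars.
10 (basic form) + 3 (link) + 2 (cadential extension) + 1 (introduction) = 16.

16 measures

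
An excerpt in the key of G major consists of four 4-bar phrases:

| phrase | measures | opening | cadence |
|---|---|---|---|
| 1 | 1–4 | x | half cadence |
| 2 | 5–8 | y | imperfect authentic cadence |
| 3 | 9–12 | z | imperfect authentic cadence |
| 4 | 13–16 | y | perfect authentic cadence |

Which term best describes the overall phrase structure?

contrasting double period

Four phrases in two halves: the first half (bars 1-8) ends with an imperfect authentic cadence, the second (bars 9–16) with a perfect authentic cadence — a large antecedent–consequent pair, i.e. a double period.
Phrase 3 begins with different material from phrase 1, making it contrasting.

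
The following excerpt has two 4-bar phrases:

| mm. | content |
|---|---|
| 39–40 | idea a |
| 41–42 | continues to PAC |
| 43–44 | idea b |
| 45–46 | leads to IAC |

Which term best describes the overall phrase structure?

phrase group

The second phrase closes with an imperfect authentic cadence, which is not stronger than the first phrase's perfect authentic cadence; without a weak→strong cadential pair there is no antecedent–consequent relationship, so this is a phrase group rather than a period.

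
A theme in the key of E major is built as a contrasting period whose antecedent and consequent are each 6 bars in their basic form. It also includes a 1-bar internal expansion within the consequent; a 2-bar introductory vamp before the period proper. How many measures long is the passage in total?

15 measures

Basic contrasting period: 6 + 6 = 12 bars.
12 (basic form) + 1 (internal expansion) + 2 (introduction) = 15.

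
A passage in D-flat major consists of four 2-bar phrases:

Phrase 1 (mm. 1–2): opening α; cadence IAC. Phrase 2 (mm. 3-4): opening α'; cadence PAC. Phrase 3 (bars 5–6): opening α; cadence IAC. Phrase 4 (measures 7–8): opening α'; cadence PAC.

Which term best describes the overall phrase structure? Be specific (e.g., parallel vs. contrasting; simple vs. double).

The cadence pattern IAC–PAC–IAC–PAC is weak–strong twice, and phrases 3–4 restate phrases 1–2: a period heard twice, not a double period (which would end weakly at phrase 2).

repeated period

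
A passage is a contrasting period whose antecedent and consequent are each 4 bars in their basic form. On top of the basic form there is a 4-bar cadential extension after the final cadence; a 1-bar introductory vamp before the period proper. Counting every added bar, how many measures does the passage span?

13 measures

Basic contrasting period: 4 + 4 = 8 bars.
8 (basic form) + 4 (cadential extension) + 1 (introduction) = 13.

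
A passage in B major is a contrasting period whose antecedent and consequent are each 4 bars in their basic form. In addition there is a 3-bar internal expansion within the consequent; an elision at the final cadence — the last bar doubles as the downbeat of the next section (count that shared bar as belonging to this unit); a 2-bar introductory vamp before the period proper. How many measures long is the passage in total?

Basic contrasting period: 4 + 4 = 8 bars.
8 (basic form) + 3 (internal expansion) + 2 (introduction) = 13.
The elision shares a bar with the next section but does not change this unit's count.

13 measures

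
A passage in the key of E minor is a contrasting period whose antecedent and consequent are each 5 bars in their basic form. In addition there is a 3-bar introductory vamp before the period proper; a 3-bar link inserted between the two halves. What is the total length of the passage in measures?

16 measures

Basic contrasting period: 5 + 5 = 10 bars.
10 (basic form) + 3 (introduction) + 3 (link) = 16.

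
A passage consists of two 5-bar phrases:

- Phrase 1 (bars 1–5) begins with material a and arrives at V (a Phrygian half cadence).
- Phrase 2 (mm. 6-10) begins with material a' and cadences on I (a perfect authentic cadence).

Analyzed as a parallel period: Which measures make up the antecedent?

The antecedent is the phrase ending with the weaker cadence (Phrygian half cadence, phrase 1) and the consequent the one ending more conclusively (perfect authentic cadence, phrase 2); the antecedent is mm. 1–5.

measures 1–5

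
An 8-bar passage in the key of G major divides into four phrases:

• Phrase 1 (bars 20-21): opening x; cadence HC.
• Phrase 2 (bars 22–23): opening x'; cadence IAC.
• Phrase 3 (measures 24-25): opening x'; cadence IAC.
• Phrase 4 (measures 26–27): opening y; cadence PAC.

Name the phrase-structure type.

parallel double period

Four phrases in two halves: the first half (mm. 20-23) ends with an imperfect authentic cadence, the second (measures 24-27) with a perfect authentic cadence — a large antecedent–consequent pair, i.e. a double period.
Phrase 3 begins with the same material as phrase 1, making it parallel.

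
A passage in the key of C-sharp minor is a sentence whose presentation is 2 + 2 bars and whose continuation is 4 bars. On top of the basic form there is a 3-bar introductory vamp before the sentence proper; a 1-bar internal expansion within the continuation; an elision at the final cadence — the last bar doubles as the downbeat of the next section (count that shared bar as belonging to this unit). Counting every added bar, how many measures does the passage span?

Basic sentence: 2 + 2 + 4 = 8 bars.
8 (basic form) + 3 (introduction) + 1 (internal expansion) = 12.
The elision shares a bar with the next section but does not change this unit's count.

12 measures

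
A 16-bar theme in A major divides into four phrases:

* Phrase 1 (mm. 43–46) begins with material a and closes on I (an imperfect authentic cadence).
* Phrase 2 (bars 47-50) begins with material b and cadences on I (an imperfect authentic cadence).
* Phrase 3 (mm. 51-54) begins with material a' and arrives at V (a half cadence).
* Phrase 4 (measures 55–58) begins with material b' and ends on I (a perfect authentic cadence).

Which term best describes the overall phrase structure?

parallel double period

Four phrases in two halves: the first half (bars 43-50) ends with an imperfect authentic cadence, the second (mm. 51-58) with a perfect authentic cadence — a large antecedent–consequent pair, i.e. a double period.
Phrase 3 begins with the same material as phrase 1, making it parallel.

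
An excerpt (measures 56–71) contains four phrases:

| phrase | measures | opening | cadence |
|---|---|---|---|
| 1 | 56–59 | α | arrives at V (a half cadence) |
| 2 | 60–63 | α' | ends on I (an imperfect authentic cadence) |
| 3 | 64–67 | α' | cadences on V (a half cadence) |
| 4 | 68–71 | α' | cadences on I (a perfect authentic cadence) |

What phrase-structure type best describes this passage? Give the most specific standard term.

Four phrases in two halves: the first half (mm. 56–63) ends with an imperfect authentic cadence, the second (measures 64-71) with a perfect authentic cadence — a large antecedent–consequent pair, i.e. a double period.
Phrase 3 begins with the same material as phrase 1, making it parallel.

parallel double period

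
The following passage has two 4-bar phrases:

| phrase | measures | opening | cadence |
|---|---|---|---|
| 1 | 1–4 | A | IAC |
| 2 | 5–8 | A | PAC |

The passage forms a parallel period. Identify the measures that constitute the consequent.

The antecedent is the phrase ending with the weaker cadence (imperfect authentic cadence, phrase 1) and the consequent the one ending more conclusively (perfect authentic cadence, phrase 2); the consequent is mm. 5-8.

measures 5–8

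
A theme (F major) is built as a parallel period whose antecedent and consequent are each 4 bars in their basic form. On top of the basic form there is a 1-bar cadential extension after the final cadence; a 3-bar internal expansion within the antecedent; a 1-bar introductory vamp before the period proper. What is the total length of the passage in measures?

13 measures

Basic parallel period: 4 + 4 = 8 bars.
8 (basic form) + 1 (cadential extension) + 3 (internal expansion) + 1 (introduction) = 13.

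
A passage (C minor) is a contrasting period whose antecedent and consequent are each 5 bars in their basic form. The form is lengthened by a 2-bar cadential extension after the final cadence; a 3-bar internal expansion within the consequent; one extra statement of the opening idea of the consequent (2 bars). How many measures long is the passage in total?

Basic contrasting period: 5 + 5 = 10 bars.
10 (basic form) + 2 (cadential extension) + 3 (internal expansion) + 2 (extra statement) = 17.

17 measures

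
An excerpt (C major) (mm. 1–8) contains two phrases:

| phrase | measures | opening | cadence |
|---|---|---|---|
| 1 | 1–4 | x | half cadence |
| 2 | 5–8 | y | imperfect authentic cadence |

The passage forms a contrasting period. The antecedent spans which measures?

The antecedent is the phrase ending with the weaker cadence (half cadence, phrase 1) and the consequent the one ending more conclusively (imperfect authentic cadence, phrase 2); the antecedent is bars 1-4.

measures 1–4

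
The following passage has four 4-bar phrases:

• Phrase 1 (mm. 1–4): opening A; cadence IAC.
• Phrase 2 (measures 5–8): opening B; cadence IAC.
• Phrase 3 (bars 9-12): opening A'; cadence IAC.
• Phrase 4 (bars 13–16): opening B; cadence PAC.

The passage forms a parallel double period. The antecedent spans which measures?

In a double period the four phrases pair into a large antecedent (phrases 1–2, ending imperfect authentic cadence) and a large consequent (phrases 3–4, ending perfect authentic cadence). The antecedent spans bars 1–8.

measures 1–8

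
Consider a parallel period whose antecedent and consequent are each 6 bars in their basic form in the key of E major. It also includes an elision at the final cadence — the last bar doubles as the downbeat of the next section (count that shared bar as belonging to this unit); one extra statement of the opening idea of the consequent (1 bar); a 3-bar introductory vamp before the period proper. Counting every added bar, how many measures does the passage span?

Basic parallel period: 6 + 6 = 12 bars.
12 (basic form) + 1 (extra statement) + 3 (introduction) = 16.
The elision shares a bar with the next section but does not change this unit's count.

16 measures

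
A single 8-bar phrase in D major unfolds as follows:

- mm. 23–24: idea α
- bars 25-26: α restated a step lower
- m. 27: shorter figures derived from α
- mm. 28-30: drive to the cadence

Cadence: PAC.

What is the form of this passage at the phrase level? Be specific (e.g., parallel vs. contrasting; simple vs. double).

sentence

Basic idea (mm. 23–24) + its repetition (bars 25–26) form the presentation; fragmentation and cadence (mm. 27–30) form the continuation — the 8-bar whole is a sentence.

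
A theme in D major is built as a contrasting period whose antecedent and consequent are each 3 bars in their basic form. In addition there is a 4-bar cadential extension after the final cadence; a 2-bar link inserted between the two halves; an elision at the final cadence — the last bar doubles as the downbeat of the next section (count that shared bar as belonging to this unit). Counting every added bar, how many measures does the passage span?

Basic contrasting period: 3 + 3 = 6 bars.
6 (basic form) + 4 (cadential extension) + 2 (link) = 12.
The elision shares a bar with the next section but does not change this unit's count.

12 measures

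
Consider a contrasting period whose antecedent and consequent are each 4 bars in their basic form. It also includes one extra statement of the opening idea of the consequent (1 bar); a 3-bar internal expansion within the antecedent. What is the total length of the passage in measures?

12 measures

Basic contrasting period: 4 + 4 = 8 bars.
8 (basic form) + 1 (extra statement) + 3 (internal expansion) = 12.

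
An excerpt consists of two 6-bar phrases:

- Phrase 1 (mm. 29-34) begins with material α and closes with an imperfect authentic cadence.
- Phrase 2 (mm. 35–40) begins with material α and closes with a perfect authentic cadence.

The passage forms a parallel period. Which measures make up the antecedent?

The phrase ending with the weaker cadence (imperfect authentic cadence) is the antecedent; the one ending more conclusively (perfect authentic cadence) is the consequent. The antecedent is measures 29–34.

measures 29–34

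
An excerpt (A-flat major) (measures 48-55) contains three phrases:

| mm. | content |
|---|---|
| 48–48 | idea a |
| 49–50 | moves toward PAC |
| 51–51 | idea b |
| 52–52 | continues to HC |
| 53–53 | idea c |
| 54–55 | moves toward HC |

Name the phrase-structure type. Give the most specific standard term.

phrase group

The final phrase closes with a half cadence, which is not stronger than the preceding half cadence; the 3 phrases lack an overall antecedent–consequent design and so form a phrase group.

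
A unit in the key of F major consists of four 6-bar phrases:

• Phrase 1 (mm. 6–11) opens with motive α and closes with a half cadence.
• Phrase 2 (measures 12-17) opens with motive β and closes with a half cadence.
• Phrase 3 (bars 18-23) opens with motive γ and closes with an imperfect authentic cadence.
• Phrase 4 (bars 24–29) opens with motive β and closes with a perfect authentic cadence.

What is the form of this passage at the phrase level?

contrasting double period

Four phrases in two halves: the first half (measures 6-17) ends with a half cadence, the second (mm. 18-29) with a perfect authentic cadence — a large antecedent–consequent pair, i.e. a double period.
Phrase 3 begins with different material from phrase 1, making it contrasting.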